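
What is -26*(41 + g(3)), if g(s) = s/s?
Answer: -1092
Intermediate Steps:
g(s) = 1
-26*(41 + g(3)) = -26*(41 + 1) = -26*42 = -1092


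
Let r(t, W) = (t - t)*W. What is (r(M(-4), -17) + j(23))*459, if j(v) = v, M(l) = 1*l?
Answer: 10557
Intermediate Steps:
M(l) = l
r(t, W) = 0 (r(t, W) = 0*W = 0)
(r(M(-4), -17) + j(23))*459 = (0 + 23)*459 = 23*459 = 10557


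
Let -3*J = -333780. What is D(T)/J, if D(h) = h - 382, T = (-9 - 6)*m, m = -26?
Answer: 2/27815 ≈ 7.1904e-5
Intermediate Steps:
J = 111260 (J = -⅓*(-333780) = 111260)
T = 390 (T = (-9 - 6)*(-26) = -15*(-26) = 390)
D(h) = -382 + h
D(T)/J = (-382 + 390)/111260 = 8*(1/111260) = 2/27815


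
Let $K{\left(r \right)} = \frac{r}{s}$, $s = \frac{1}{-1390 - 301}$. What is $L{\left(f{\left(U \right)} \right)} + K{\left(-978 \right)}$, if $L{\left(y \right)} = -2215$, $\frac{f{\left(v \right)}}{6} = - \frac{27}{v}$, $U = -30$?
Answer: $1651583$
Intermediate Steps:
$s = - \frac{1}{1691}$ ($s = \frac{1}{-1691} = - \frac{1}{1691} \approx -0.00059137$)
$f{\left(v \right)} = - \frac{162}{v}$ ($f{\left(v \right)} = 6 \left(- \frac{27}{v}\right) = - \frac{162}{v}$)
$K{\left(r \right)} = - 1691 r$ ($K{\left(r \right)} = \frac{r}{- \frac{1}{1691}} = r \left(-1691\right) = - 1691 r$)
$L{\left(f{\left(U \right)} \right)} + K{\left(-978 \right)} = -2215 - -1653798 = -2215 + 1653798 = 1651583$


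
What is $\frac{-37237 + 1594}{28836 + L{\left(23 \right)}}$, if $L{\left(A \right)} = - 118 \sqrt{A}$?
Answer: $- \frac{256950387}{207798661} - \frac{2102937 \sqrt{23}}{415597322} \approx -1.2608$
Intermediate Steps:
$\frac{-37237 + 1594}{28836 + L{\left(23 \right)}} = \frac{-37237 + 1594}{28836 - 118 \sqrt{23}} = - \frac{35643}{28836 - 118 \sqrt{23}}$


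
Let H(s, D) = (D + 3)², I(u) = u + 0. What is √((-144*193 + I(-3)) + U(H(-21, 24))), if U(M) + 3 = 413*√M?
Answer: I*√16647 ≈ 129.02*I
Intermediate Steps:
I(u) = u
H(s, D) = (3 + D)²
U(M) = -3 + 413*√M
√((-144*193 + I(-3)) + U(H(-21, 24))) = √((-144*193 - 3) + (-3 + 413*√((3 + 24)²))) = √((-27792 - 3) + (-3 + 413*√(27²))) = √(-27795 + (-3 + 413*√729)) = √(-27795 + (-3 + 413*27)) = √(-27795 + (-3 + 11151)) = √(-27795 + 11148) = √(-16647) = I*√16647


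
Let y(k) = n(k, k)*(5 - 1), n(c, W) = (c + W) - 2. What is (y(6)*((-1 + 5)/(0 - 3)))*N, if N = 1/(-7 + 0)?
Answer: 160/21 ≈ 7.6190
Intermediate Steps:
N = -1/7 (N = 1/(-7) = -1/7 ≈ -0.14286)
n(c, W) = -2 + W + c (n(c, W) = (W + c) - 2 = -2 + W + c)
y(k) = -8 + 8*k (y(k) = (-2 + k + k)*(5 - 1) = (-2 + 2*k)*4 = -8 + 8*k)
(y(6)*((-1 + 5)/(0 - 3)))*N = ((-8 + 8*6)*((-1 + 5)/(0 - 3)))*(-1/7) = ((-8 + 48)*(4/(-3)))*(-1/7) = (40*(4*(-1/3)))*(-1/7) = (40*(-4/3))*(-1/7) = -160/3*(-1/7) = 160/21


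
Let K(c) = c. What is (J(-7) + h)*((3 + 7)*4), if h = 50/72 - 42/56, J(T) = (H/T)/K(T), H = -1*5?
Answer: -2780/441 ≈ -6.3039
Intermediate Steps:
H = -5
J(T) = -5/T² (J(T) = (-5/T)/T = -5/T²)
h = -1/18 (h = 50*(1/72) - 42*1/56 = 25/36 - ¾ = -1/18 ≈ -0.055556)
(J(-7) + h)*((3 + 7)*4) = (-5/(-7)² - 1/18)*((3 + 7)*4) = (-5*1/49 - 1/18)*(10*4) = (-5/49 - 1/18)*40 = -139/882*40 = -2780/441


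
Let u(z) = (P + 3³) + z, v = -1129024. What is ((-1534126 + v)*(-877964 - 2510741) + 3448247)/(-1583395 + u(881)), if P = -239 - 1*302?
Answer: -9024633168997/1583028 ≈ -5.7009e+6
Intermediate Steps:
P = -541 (P = -239 - 302 = -541)
u(z) = -514 + z (u(z) = (-541 + 3³) + z = (-541 + 27) + z = -514 + z)
((-1534126 + v)*(-877964 - 2510741) + 3448247)/(-1583395 + u(881)) = ((-1534126 - 1129024)*(-877964 - 2510741) + 3448247)/(-1583395 + (-514 + 881)) = (-2663150*(-3388705) + 3448247)/(-1583395 + 367) = (9024629720750 + 3448247)/(-1583028) = 9024633168997*(-1/1583028) = -9024633168997/1583028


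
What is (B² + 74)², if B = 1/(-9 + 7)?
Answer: 88209/16 ≈ 5513.1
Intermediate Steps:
B = -½ (B = 1/(-2) = -½ ≈ -0.50000)
(B² + 74)² = ((-½)² + 74)² = (¼ + 74)² = (297/4)² = 88209/16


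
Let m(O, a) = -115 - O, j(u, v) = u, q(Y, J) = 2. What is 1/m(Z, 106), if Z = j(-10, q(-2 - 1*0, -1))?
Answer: -1/105 ≈ -0.0095238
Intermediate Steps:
Z = -10
1/m(Z, 106) = 1/(-115 - 1*(-10)) = 1/(-115 + 10) = 1/(-105) = -1/105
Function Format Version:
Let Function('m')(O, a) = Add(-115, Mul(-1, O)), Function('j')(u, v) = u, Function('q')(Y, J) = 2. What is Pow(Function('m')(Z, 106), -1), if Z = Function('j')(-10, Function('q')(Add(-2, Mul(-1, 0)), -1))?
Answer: Rational(-1, 105) ≈ -0.0095238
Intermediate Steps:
Z = -10
Pow(Function('m')(Z, 106), -1) = Pow(Add(-115, Mul(-1, -10)), -1) = Pow(Add(-115, 10), -1) = Pow(-105, -1) = Rational(-1, 105)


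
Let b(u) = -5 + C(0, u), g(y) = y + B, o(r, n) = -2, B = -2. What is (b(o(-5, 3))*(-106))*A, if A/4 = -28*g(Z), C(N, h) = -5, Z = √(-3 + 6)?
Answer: 237440 - 118720*√3 ≈ 31811.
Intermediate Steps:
Z = √3 ≈ 1.7320
g(y) = -2 + y (g(y) = y - 2 = -2 + y)
b(u) = -10 (b(u) = -5 - 5 = -10)
A = 224 - 112*√3 (A = 4*(-28*(-2 + √3)) = 4*(56 - 28*√3) = 224 - 112*√3 ≈ 30.010)
(b(o(-5, 3))*(-106))*A = (-10*(-106))*(224 - 112*√3) = 1060*(224 - 112*√3) = 237440 - 118720*√3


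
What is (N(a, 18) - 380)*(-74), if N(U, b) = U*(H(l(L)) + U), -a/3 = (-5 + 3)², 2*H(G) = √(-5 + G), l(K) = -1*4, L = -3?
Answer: 17464 + 1332*I ≈ 17464.0 + 1332.0*I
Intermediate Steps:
l(K) = -4
H(G) = √(-5 + G)/2
a = -12 (a = -3*(-5 + 3)² = -3*(-2)² = -3*4 = -12)
N(U, b) = U*(U + 3*I/2) (N(U, b) = U*(√(-5 - 4)/2 + U) = U*(√(-9)/2 + U) = U*((3*I)/2 + U) = U*(3*I/2 + U) = U*(U + 3*I/2))
(N(a, 18) - 380)*(-74) = ((½)*(-12)*(2*(-12) + 3*I) - 380)*(-74) = ((½)*(-12)*(-24 + 3*I) - 380)*(-74) = ((144 - 18*I) - 380)*(-74) = (-236 - 18*I)*(-74) = 17464 + 1332*I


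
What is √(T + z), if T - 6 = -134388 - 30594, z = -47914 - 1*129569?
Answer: 3*I*√38051 ≈ 585.2*I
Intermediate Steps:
z = -177483 (z = -47914 - 129569 = -177483)
T = -164976 (T = 6 + (-134388 - 30594) = 6 - 164982 = -164976)
√(T + z) = √(-164976 - 177483) = √(-342459) = 3*I*√38051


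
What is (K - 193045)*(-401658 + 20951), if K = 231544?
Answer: -14656838793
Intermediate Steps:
(K - 193045)*(-401658 + 20951) = (231544 - 193045)*(-401658 + 20951) = 38499*(-380707) = -14656838793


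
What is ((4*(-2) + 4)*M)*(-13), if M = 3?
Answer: 156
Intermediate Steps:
((4*(-2) + 4)*M)*(-13) = ((4*(-2) + 4)*3)*(-13) = ((-8 + 4)*3)*(-13) = -4*3*(-13) = -12*(-13) = 156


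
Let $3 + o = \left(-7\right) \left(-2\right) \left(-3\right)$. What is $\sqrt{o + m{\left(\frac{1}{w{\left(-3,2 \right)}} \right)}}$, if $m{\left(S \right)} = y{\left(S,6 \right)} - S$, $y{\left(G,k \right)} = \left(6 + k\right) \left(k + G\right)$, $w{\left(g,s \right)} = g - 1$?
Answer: $\frac{\sqrt{97}}{2} \approx 4.9244$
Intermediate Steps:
$w{\left(g,s \right)} = -1 + g$
$y{\left(G,k \right)} = \left(6 + k\right) \left(G + k\right)$
$o = -45$ ($o = -3 + \left(-7\right) \left(-2\right) \left(-3\right) = -3 + 14 \left(-3\right) = -3 - 42 = -45$)
$m{\left(S \right)} = 72 + 11 S$ ($m{\left(S \right)} = \left(6^{2} + 6 S + 6 \cdot 6 + S 6\right) - S = \left(36 + 6 S + 36 + 6 S\right) - S = \left(72 + 12 S\right) - S = 72 + 11 S$)
$\sqrt{o + m{\left(\frac{1}{w{\left(-3,2 \right)}} \right)}} = \sqrt{-45 + \left(72 + \frac{11}{-1 - 3}\right)} = \sqrt{-45 + \left(72 + \frac{11}{-4}\right)} = \sqrt{-45 + \left(72 + 11 \left(- \frac{1}{4}\right)\right)} = \sqrt{-45 + \left(72 - \frac{11}{4}\right)} = \sqrt{-45 + \frac{277}{4}} = \sqrt{\frac{97}{4}} = \frac{\sqrt{97}}{2}$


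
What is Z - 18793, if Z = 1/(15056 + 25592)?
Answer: -763897863/40648 ≈ -18793.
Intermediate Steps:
Z = 1/40648 ≈ 2.4601e-5
Z - 18793 = 1/40648 - 18793 = -763897863/40648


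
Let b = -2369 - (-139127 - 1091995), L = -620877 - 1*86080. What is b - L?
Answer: 1935710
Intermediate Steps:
L = -706957 (L = -620877 - 86080 = -706957)
b = 1228753 (b = -2369 - 1*(-1231122) = -2369 + 1231122 = 1228753)
b - L = 1228753 - 1*(-706957) = 1228753 + 706957 = 1935710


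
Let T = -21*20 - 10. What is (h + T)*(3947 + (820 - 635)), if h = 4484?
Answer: 16751128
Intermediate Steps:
T = -430 (T = -420 - 10 = -430)
(h + T)*(3947 + (820 - 635)) = (4484 - 430)*(3947 + (820 - 635)) = 4054*(3947 + 185) = 4054*4132 = 16751128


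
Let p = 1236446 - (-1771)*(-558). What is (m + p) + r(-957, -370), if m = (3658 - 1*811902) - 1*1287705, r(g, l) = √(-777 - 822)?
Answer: -1847721 + I*√1599 ≈ -1.8477e+6 + 39.987*I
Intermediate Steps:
p = 248228 (p = 1236446 - 1*988218 = 1236446 - 988218 = 248228)
r(g, l) = I*√1599 (r(g, l) = √(-1599) = I*√1599)
m = -2095949 (m = (3658 - 811902) - 1287705 = -808244 - 1287705 = -2095949)
(m + p) + r(-957, -370) = (-2095949 + 248228) + I*√1599 = -1847721 + I*√1599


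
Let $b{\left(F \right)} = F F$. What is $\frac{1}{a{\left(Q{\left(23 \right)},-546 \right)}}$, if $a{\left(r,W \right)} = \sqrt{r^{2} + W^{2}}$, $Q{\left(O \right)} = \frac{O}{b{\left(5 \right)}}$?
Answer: $\frac{25 \sqrt{186323029}}{186323029} \approx 0.0018315$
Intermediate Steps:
$b{\left(F \right)} = F^{2}$
$Q{\left(O \right)} = \frac{O}{25}$ ($Q{\left(O \right)} = \frac{O}{5^{2}} = \frac{O}{25}$)
$a{\left(r,W \right)} = \sqrt{W^{2} + r^{2}}$
$\frac{1}{a{\left(Q{\left(23 \right)},-546 \right)}} = \frac{1}{\sqrt{\left(-546\right)^{2} + \left(\frac{1}{25} \cdot 23\right)^{2}}} = \frac{1}{\sqrt{298116 + \left(\frac{23}{25}\right)^{2}}} = \frac{1}{\sqrt{298116 + \frac{529}{625}}} = \frac{1}{\sqrt{\frac{186323029}{625}}} = \frac{1}{\frac{1}{25} \sqrt{186323029}} = \frac{25 \sqrt{186323029}}{186323029}$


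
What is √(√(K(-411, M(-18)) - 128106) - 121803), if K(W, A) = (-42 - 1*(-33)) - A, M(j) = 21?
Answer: √(-121803 + 2*I*√32034) ≈ 0.5128 + 349.0*I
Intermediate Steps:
K(W, A) = -9 - A (K(W, A) = (-42 + 33) - A = -9 - A)
√(√(K(-411, M(-18)) - 128106) - 121803) = √(√((-9 - 1*21) - 128106) - 121803) = √(√((-9 - 21) - 128106) - 121803) = √(√(-30 - 128106) - 121803) = √(√(-128136) - 121803) = √(2*I*√32034 - 121803) = √(-121803 + 2*I*√32034)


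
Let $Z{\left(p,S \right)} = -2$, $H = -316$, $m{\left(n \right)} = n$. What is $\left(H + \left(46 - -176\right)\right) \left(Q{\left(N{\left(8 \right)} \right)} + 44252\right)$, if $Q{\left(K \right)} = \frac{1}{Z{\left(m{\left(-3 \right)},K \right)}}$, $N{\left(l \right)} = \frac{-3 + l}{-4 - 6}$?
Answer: $-4159641$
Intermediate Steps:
$N{\left(l \right)} = \frac{3}{10} - \frac{l}{10}$ ($N{\left(l \right)} = \frac{-3 + l}{-10} = \left(-3 + l\right) \left(- \frac{1}{10}\right) = \frac{3}{10} - \frac{l}{10}$)
$Q{\left(K \right)} = - \frac{1}{2}$ ($Q{\left(K \right)} = \frac{1}{-2} = - \frac{1}{2}$)
$\left(H + \left(46 - -176\right)\right) \left(Q{\left(N{\left(8 \right)} \right)} + 44252\right) = \left(-316 + \left(46 - -176\right)\right) \left(- \frac{1}{2} + 44252\right) = \left(-316 + \left(46 + 176\right)\right) \frac{88503}{2} = \left(-316 + 222\right) \frac{88503}{2} = \left(-94\right) \frac{88503}{2} = -4159641$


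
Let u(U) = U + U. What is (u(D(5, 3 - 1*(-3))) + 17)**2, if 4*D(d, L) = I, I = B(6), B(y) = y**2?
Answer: 1225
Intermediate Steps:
I = 36 (I = 6**2 = 36)
D(d, L) = 9 (D(d, L) = (1/4)*36 = 9)
u(U) = 2*U
(u(D(5, 3 - 1*(-3))) + 17)**2 = (2*9 + 17)**2 = (18 + 17)**2 = 35**2 = 1225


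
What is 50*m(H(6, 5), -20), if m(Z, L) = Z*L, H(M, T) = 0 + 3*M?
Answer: -18000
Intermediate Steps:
H(M, T) = 3*M
m(Z, L) = L*Z
50*m(H(6, 5), -20) = 50*(-60*6) = 50*(-20*18) = 50*(-360) = -18000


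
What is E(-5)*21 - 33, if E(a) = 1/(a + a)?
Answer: -351/10 ≈ -35.100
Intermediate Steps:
E(a) = 1/(2*a)
E(-5)*21 - 33 = ((½)/(-5))*21 - 33 = ((½)*(-⅕))*21 - 33 = -⅒*21 - 33 = -21/10 - 33 = -351/10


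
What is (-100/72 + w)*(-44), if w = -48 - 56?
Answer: 41734/9 ≈ 4637.1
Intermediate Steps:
w = -104
(-100/72 + w)*(-44) = (-100/72 - 104)*(-44) = (-100*1/72 - 104)*(-44) = (-25/18 - 104)*(-44) = -1897/18*(-44) = 41734/9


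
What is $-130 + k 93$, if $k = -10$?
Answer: $-1060$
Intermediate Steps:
$-130 + k 93 = -130 - 930 = -1060$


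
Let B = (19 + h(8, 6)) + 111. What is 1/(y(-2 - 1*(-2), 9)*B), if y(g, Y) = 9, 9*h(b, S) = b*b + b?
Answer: 1/1242 ≈ 0.00080515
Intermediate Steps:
h(b, S) = b/9 + b²/9 (h(b, S) = (b*b + b)/9 = (b² + b)/9 = (b + b²)/9 = b/9 + b²/9)
B = 138 (B = (19 + (⅑)*8*(1 + 8)) + 111 = (19 + (⅑)*8*9) + 111 = (19 + 8) + 111 = 27 + 111 = 138)
1/(y(-2 - 1*(-2), 9)*B) = 1/(9*138) = 1/1242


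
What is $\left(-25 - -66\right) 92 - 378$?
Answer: $3394$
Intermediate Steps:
$\left(-25 - -66\right) 92 - 378 = \left(-25 + 66\right) 92 - 378 = 41 \cdot 92 - 378 = 3772 - 378 = 3394$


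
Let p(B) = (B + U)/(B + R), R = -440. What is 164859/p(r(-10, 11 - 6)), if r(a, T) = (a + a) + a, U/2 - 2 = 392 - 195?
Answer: -38741865/184 ≈ -2.1055e+5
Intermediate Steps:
U = 398 (U = 4 + 2*(392 - 195) = 4 + 2*197 = 4 + 394 = 398)
r(a, T) = 3*a (r(a, T) = 2*a + a = 3*a)
p(B) = (398 + B)/(-440 + B) (p(B) = (B + 398)/(B - 440) = (398 + B)/(-440 + B))
164859/p(r(-10, 11 - 6)) = 164859/(((398 + 3*(-10))/(-440 + 3*(-10)))) = 164859/(((398 - 30)/(-440 - 30))) = 164859/((368/(-470))) = 164859/((-1/470*368)) = 164859/(-184/235) = 164859*(-235/184) = -38741865/184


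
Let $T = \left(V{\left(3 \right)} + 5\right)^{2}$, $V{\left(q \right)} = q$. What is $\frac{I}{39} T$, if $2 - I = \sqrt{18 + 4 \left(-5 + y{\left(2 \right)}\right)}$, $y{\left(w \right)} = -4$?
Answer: $\frac{128}{39} - \frac{64 i \sqrt{2}}{13} \approx 3.2821 - 6.9623 i$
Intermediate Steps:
$I = 2 - 3 i \sqrt{2}$ ($I = 2 - \sqrt{18 + 4 \left(-5 - 4\right)} = 2 - \sqrt{18 + 4 \left(-9\right)} = 2 - \sqrt{18 - 36} = 2 - \sqrt{-18} = 2 - 3 i \sqrt{2} \approx 2.0 - 4.2426 i$)
$T = 64$ ($T = \left(3 + 5\right)^{2} = 8^{2} = 64$)
$\frac{I}{39} T = \frac{2 - 3 i \sqrt{2}}{39} \cdot 64 = \left(2 - 3 i \sqrt{2}\right) \frac{1}{39} \cdot 64 = \left(\frac{2}{39} - \frac{i \sqrt{2}}{13}\right) 64 = \frac{128}{39} - \frac{64 i \sqrt{2}}{13}$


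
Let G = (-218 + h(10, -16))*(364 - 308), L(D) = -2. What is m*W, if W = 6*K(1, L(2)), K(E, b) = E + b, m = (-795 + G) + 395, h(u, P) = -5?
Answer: 77328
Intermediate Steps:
G = -12488 (G = (-218 - 5)*(364 - 308) = -223*56 = -12488)
m = -12888 (m = (-795 - 12488) + 395 = -13283 + 395 = -12888)
W = -6 (W = 6*(1 - 2) = 6*(-1) = -6)
m*W = -12888*(-6) = 77328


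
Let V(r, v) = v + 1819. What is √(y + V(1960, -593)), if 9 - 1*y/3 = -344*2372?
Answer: √2449157 ≈ 1565.0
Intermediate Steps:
V(r, v) = 1819 + v
y = 2447931 (y = 27 - (-1032)*2372 = 27 - 3*(-815968) = 27 + 2447904 = 2447931)
√(y + V(1960, -593)) = √(2447931 + (1819 - 593)) = √(2447931 + 1226) = √2449157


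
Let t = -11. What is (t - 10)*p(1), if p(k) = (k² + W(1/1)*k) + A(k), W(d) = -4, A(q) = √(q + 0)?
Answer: 42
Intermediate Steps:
A(q) = √q
p(k) = √k + k² - 4*k (p(k) = (k² - 4*k) + √k = √k + k² - 4*k)
(t - 10)*p(1) = (-11 - 10)*(√1 + 1² - 4*1) = -21*(1 + 1 - 4) = -21*(-2) = 42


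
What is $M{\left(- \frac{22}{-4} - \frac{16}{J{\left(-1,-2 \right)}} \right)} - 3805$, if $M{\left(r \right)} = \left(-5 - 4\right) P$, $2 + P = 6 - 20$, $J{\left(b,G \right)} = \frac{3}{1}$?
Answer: $-3661$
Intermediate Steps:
$J{\left(b,G \right)} = 3$ ($J{\left(b,G \right)} = 3 \cdot 1 = 3$)
$P = -16$ ($P = -2 + \left(6 - 20\right) = -2 - 14 = -16$)
$M{\left(r \right)} = 144$ ($M{\left(r \right)} = \left(-5 - 4\right) \left(-16\right) = \left(-9\right) \left(-16\right) = 144$)
$M{\left(- \frac{22}{-4} - \frac{16}{J{\left(-1,-2 \right)}} \right)} - 3805 = 144 - 3805 = -3661$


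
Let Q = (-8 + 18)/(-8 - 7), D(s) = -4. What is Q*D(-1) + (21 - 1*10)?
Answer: 41/3 ≈ 13.667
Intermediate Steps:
Q = -⅔ (Q = 10/(-15) = 10*(-1/15) = -⅔ ≈ -0.66667)
Q*D(-1) + (21 - 1*10) = -⅔*(-4) + (21 - 1*10) = 8/3 + (21 - 10) = 8/3 + 11 = 41/3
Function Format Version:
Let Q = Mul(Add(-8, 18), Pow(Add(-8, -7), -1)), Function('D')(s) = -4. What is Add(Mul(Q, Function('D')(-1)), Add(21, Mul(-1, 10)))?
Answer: Rational(41, 3) ≈ 13.667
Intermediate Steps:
Q = Rational(-2, 3) (Q = Mul(10, Pow(-15, -1)) = Mul(10, Rational(-1, 15)) = Rational(-2, 3) ≈ -0.66667)
Add(Mul(Q, Function('D')(-1)), Add(21, Mul(-1, 10))) = Add(Mul(Rational(-2, 3), -4), Add(21, Mul(-1, 10))) = Add(Rational(8, 3), Add(21, -10)) = Add(Rational(8, 3), 11) = Rational(41, 3)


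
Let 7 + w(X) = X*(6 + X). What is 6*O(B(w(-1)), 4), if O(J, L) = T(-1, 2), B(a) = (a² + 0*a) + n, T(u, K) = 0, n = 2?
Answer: 0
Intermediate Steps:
w(X) = -7 + X*(6 + X)
B(a) = 2 + a² (B(a) = (a² + 0*a) + 2 = (a² + 0) + 2 = a² + 2 = 2 + a²)
O(J, L) = 0
6*O(B(w(-1)), 4) = 6*0 = 0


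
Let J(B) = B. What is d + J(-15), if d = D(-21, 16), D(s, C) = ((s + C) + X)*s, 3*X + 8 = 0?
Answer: 146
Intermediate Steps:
X = -8/3 (X = -8/3 + (⅓)*0 = -8/3 + 0 = -8/3 ≈ -2.6667)
D(s, C) = s*(-8/3 + C + s) (D(s, C) = ((s + C) - 8/3)*s = ((C + s) - 8/3)*s = (-8/3 + C + s)*s = s*(-8/3 + C + s))
d = 161 (d = (⅓)*(-21)*(-8 + 3*16 + 3*(-21)) = (⅓)*(-21)*(-8 + 48 - 63) = (⅓)*(-21)*(-23) = 161)
d + J(-15) = 161 - 15 = 146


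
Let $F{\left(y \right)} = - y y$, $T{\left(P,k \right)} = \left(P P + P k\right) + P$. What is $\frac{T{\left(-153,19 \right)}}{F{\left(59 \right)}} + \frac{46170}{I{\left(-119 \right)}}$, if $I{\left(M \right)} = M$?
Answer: $- \frac{163139301}{414239} \approx -393.83$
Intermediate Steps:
$T{\left(P,k \right)} = P + P^{2} + P k$ ($T{\left(P,k \right)} = \left(P^{2} + P k\right) + P = P + P^{2} + P k$)
$F{\left(y \right)} = - y^{2}$
$\frac{T{\left(-153,19 \right)}}{F{\left(59 \right)}} + \frac{46170}{I{\left(-119 \right)}} = \frac{\left(-153\right) \left(1 - 153 + 19\right)}{\left(-1\right) 59^{2}} + \frac{46170}{-119} = \frac{\left(-153\right) \left(-133\right)}{\left(-1\right) 3481} + 46170 \left(- \frac{1}{119}\right) = \frac{20349}{-3481} - \frac{46170}{119} = 20349 \left(- \frac{1}{3481}\right) - \frac{46170}{119} = - \frac{20349}{3481} - \frac{46170}{119} = - \frac{163139301}{414239}$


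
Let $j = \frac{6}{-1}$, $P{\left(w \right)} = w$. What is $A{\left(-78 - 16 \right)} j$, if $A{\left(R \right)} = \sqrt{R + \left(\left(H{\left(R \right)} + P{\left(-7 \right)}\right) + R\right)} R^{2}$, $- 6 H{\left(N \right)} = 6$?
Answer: $- 742224 i \approx - 7.4222 \cdot 10^{5} i$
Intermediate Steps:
$H{\left(N \right)} = -1$ ($H{\left(N \right)} = \left(- \frac{1}{6}\right) 6 = -1$)
$j = -6$ ($j = 6 \left(-1\right) = -6$)
$A{\left(R \right)} = R^{2} \sqrt{-8 + 2 R}$ ($A{\left(R \right)} = \sqrt{R + \left(\left(-1 - 7\right) + R\right)} R^{2} = \sqrt{R + \left(-8 + R\right)} R^{2} = \sqrt{-8 + 2 R} R^{2} = R^{2} \sqrt{-8 + 2 R}$)
$A{\left(-78 - 16 \right)} j = \left(-78 - 16\right)^{2} \sqrt{-8 + 2 \left(-78 - 16\right)} \left(-6\right) = \left(-94\right)^{2} \sqrt{-8 + 2 \left(-94\right)} \left(-6\right) = 8836 \sqrt{-8 - 188} \left(-6\right) = 8836 \sqrt{-196} \left(-6\right) = 8836 \cdot 14 i \left(-6\right) = 123704 i \left(-6\right) = - 742224 i$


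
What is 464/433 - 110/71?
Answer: -14686/30743 ≈ -0.47770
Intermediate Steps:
464/433 - 110/71 = -14686/30743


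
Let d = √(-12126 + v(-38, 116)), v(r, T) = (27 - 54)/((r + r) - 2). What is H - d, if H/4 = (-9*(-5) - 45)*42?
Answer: -I*√8196942/26 ≈ -110.12*I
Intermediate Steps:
v(r, T) = -27/(-2 + 2*r) (v(r, T) = -27/(2*r - 2) = -27/(-2 + 2*r))
H = 0 (H = 4*((-9*(-5) - 45)*42) = 4*((45 - 45)*42) = 4*(0*42) = 4*0 = 0)
d = I*√8196942/26 (d = √(-12126 - 27/(-2 + 2*(-38))) = √(-12126 - 27/(-2 - 76)) = √(-12126 - 27/(-78)) = √(-12126 - 27*(-1/78)) = √(-12126 + 9/26) = √(-315267/26) = I*√8196942/26 ≈ 110.12*I)
H - d = 0 - I*√8196942/26 = -I*√8196942/26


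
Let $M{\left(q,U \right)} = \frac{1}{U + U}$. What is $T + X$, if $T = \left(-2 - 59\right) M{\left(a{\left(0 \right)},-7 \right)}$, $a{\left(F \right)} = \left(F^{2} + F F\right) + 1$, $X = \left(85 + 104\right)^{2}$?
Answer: $\frac{500155}{14} \approx 35725.0$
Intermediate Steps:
$X = 35721$ ($X = 189^{2} = 35721$)
$a{\left(F \right)} = 1 + 2 F^{2}$ ($a{\left(F \right)} = \left(F^{2} + F^{2}\right) + 1 = 2 F^{2} + 1 = 1 + 2 F^{2}$)
$M{\left(q,U \right)} = \frac{1}{2 U}$
$T = \frac{61}{14}$ ($T = \left(-2 - 59\right) \frac{1}{2 \left(-7\right)} = - 61 \cdot \frac{1}{2} \left(- \frac{1}{7}\right) = \left(-61\right) \left(- \frac{1}{14}\right) = \frac{61}{14} \approx 4.3571$)
$T + X = \frac{61}{14} + 35721 = \frac{500155}{14}$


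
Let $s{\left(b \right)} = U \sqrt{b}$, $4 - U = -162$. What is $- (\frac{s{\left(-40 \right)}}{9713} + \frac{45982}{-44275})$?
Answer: $\frac{45982}{44275} - \frac{332 i \sqrt{10}}{9713} \approx 1.0386 - 0.10809 i$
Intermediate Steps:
$U = 166$ ($U = 4 - -162 = 4 + 162 = 166$)
$s{\left(b \right)} = 166 \sqrt{b}$
$- (\frac{s{\left(-40 \right)}}{9713} + \frac{45982}{-44275}) = - (\frac{166 \sqrt{-40}}{9713} + \frac{45982}{-44275}) = - (166 \cdot 2 i \sqrt{10} \cdot \frac{1}{9713} + 45982 \left(- \frac{1}{44275}\right)) = - (332 i \sqrt{10} \cdot \frac{1}{9713} - \frac{45982}{44275}) = - (\frac{332 i \sqrt{10}}{9713} - \frac{45982}{44275}) = - (- \frac{45982}{44275} + \frac{332 i \sqrt{10}}{9713}) = \frac{45982}{44275} - \frac{332 i \sqrt{10}}{9713}$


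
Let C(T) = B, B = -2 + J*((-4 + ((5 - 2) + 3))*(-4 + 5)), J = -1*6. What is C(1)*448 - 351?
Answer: -6623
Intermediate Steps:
J = -6
B = -14 (B = -2 - 6*(-4 + ((5 - 2) + 3))*(-4 + 5) = -2 - 6*(-4 + (3 + 3)) = -2 - 6*(-4 + 6) = -2 - 12 = -14)
C(T) = -14
C(1)*448 - 351 = -14*448 - 351 = -6272 - 351 = -6623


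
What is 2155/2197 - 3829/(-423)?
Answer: 9323878/929331 ≈ 10.033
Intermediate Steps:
2155/2197 - 3829/(-423) = 2155*(1/2197) - 3829*(-1/423) = 2155/2197 + 3829/423 = 9323878/929331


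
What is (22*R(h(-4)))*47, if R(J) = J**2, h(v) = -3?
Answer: 9306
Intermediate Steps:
(22*R(h(-4)))*47 = (22*(-3)**2)*47 = (22*9)*47 = 198*47 = 9306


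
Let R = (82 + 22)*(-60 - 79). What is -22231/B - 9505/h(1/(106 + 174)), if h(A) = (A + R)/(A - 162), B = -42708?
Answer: -18323027643011/172868274732 ≈ -105.99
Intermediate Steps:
R = -14456 (R = 104*(-139) = -14456)
h(A) = (-14456 + A)/(-162 + A) (h(A) = (A - 14456)/(A - 162) = (-14456 + A)/(-162 + A))
-22231/B - 9505/h(1/(106 + 174)) = -22231/(-42708) - 9505*(-162 + 1/(106 + 174))/(-14456 + 1/(106 + 174)) = -22231*(-1/42708) - 9505*(-162 + 1/280)/(-14456 + 1/280) = 22231/42708 - 9505*(-162 + 1/280)/(-14456 + 1/280) = 22231/42708 - 9505/(-4047679/280/(-45359/280)) = 22231/42708 - 9505/((-280/45359*(-4047679/280))) = 22231/42708 - 9505/4047679/45359 = 22231/42708 - 9505*45359/4047679 = 22231/42708 - 431137295/4047679 = -18323027643011/172868274732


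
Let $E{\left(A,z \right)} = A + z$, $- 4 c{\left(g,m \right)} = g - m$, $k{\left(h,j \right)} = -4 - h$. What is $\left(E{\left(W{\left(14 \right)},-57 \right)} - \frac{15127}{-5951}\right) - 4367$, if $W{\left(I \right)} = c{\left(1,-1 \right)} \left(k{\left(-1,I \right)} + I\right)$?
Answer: $- \frac{52689655}{11902} \approx -4427.0$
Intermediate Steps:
$c{\left(g,m \right)} = - \frac{g}{4} + \frac{m}{4}$ ($c{\left(g,m \right)} = - \frac{g - m}{4} = - \frac{g}{4} + \frac{m}{4}$)
$W{\left(I \right)} = \frac{3}{2} - \frac{I}{2}$ ($W{\left(I \right)} = \left(\left(- \frac{1}{4}\right) 1 + \frac{1}{4} \left(-1\right)\right) \left(\left(-4 - -1\right) + I\right) = \left(- \frac{1}{4} - \frac{1}{4}\right) \left(\left(-4 + 1\right) + I\right) = - \frac{-3 + I}{2} = \frac{3}{2} - \frac{I}{2}$)
$\left(E{\left(W{\left(14 \right)},-57 \right)} - \frac{15127}{-5951}\right) - 4367 = \left(\left(\left(\frac{3}{2} - 7\right) - 57\right) - \frac{15127}{-5951}\right) - 4367 = \left(\left(\left(\frac{3}{2} - 7\right) - 57\right) - - \frac{15127}{5951}\right) - 4367 = \left(\left(- \frac{11}{2} - 57\right) + \frac{15127}{5951}\right) - 4367 = \left(- \frac{125}{2} + \frac{15127}{5951}\right) - 4367 = - \frac{713621}{11902} - 4367 = - \frac{52689655}{11902}$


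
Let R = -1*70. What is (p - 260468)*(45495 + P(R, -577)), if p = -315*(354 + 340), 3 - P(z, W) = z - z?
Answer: -21797090844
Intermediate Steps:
R = -70
P(z, W) = 3 (P(z, W) = 3 - (z - z) = 3 - 1*0 = 3 + 0 = 3)
p = -218610 (p = -315*694 = -218610)
(p - 260468)*(45495 + P(R, -577)) = (-218610 - 260468)*(45495 + 3) = -479078*45498 = -21797090844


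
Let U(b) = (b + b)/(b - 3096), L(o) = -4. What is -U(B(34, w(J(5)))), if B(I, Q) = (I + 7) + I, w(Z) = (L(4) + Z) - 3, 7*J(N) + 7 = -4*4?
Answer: 50/1007 ≈ 0.049652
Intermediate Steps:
J(N) = -23/7 (J(N) = -1 + (-4*4)/7 = -1 + (⅐)*(-16) = -1 - 16/7 = -23/7)
w(Z) = -7 + Z (w(Z) = (-4 + Z) - 3 = -7 + Z)
B(I, Q) = 7 + 2*I (B(I, Q) = (7 + I) + I = 7 + 2*I)
U(b) = 2*b/(-3096 + b) (U(b) = (2*b)/(-3096 + b) = 2*b/(-3096 + b))
-U(B(34, w(J(5)))) = -2*(7 + 2*34)/(-3096 + (7 + 2*34)) = -2*(7 + 68)/(-3096 + (7 + 68)) = -2*75/(-3096 + 75) = -2*75/(-3021) = -2*75*(-1)/3021 = -1*(-50/1007) = 50/1007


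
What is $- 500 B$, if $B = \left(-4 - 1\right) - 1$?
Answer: $3000$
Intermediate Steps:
$B = -6$ ($B = -5 + \left(-1 + 0\right) = -5 - 1 = -6$)
$- 500 B = \left(-500\right) \left(-6\right) = 3000$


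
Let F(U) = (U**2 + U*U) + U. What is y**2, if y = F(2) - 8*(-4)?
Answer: 1764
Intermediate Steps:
F(U) = U + 2*U**2 (F(U) = (U**2 + U**2) + U = 2*U**2 + U = U + 2*U**2)
y = 42 (y = 2*(1 + 2*2) - 8*(-4) = 2*(1 + 4) + 32 = 2*5 + 32 = 10 + 32 = 42)
y**2 = 42**2 = 1764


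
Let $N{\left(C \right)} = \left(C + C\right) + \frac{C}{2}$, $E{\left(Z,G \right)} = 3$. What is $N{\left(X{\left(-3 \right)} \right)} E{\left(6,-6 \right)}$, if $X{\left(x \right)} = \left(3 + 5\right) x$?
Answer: $-180$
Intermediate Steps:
$X{\left(x \right)} = 8 x$
$N{\left(C \right)} = \frac{5 C}{2}$ ($N{\left(C \right)} = 2 C + C \frac{1}{2} = 2 C + \frac{C}{2} = \frac{5 C}{2}$)
$N{\left(X{\left(-3 \right)} \right)} E{\left(6,-6 \right)} = \frac{5 \cdot 8 \left(-3\right)}{2} \cdot 3 = \frac{5}{2} \left(-24\right) 3 = \left(-60\right) 3 = -180$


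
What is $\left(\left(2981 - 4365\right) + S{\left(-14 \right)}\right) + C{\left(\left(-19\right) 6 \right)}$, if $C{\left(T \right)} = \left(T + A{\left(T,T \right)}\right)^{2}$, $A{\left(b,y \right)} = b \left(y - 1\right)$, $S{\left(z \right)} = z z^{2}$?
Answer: $168891888$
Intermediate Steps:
$S{\left(z \right)} = z^{3}$
$A{\left(b,y \right)} = b \left(-1 + y\right)$
$C{\left(T \right)} = \left(T + T \left(-1 + T\right)\right)^{2}$
$\left(\left(2981 - 4365\right) + S{\left(-14 \right)}\right) + C{\left(\left(-19\right) 6 \right)} = \left(\left(2981 - 4365\right) + \left(-14\right)^{3}\right) + \left(\left(-19\right) 6\right)^{4} = \left(\left(2981 - 4365\right) - 2744\right) + \left(-114\right)^{4} = \left(-1384 - 2744\right) + 168896016 = -4128 + 168896016 = 168891888$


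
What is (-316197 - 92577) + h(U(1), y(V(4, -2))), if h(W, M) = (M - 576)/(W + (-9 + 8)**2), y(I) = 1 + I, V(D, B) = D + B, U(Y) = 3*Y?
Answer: -1635669/4 ≈ -4.0892e+5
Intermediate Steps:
V(D, B) = B + D
h(W, M) = (-576 + M)/(1 + W) (h(W, M) = (-576 + M)/(W + (-1)**2) = (-576 + M)/(W + 1) = (-576 + M)/(1 + W))
(-316197 - 92577) + h(U(1), y(V(4, -2))) = (-316197 - 92577) + (-576 + (1 + (-2 + 4)))/(1 + 3*1) = -408774 + (-576 + (1 + 2))/(1 + 3) = -408774 + (-576 + 3)/4 = -408774 + (1/4)*(-573) = -408774 - 573/4 = -1635669/4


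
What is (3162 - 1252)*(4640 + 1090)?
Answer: 10944300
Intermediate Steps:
(3162 - 1252)*(4640 + 1090) = 1910*5730 = 10944300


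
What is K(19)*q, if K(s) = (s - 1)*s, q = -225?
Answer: -76950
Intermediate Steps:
K(s) = s*(-1 + s) (K(s) = (-1 + s)*s = s*(-1 + s))
K(19)*q = (19*(-1 + 19))*(-225) = (19*18)*(-225) = 342*(-225) = -76950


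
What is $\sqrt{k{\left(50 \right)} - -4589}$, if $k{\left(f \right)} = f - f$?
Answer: $\sqrt{4589} \approx 67.742$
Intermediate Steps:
$k{\left(f \right)} = 0$
$\sqrt{k{\left(50 \right)} - -4589} = \sqrt{0 - -4589} = \sqrt{0 + \left(-1 + 4590\right)} = \sqrt{0 + 4589} = \sqrt{4589}$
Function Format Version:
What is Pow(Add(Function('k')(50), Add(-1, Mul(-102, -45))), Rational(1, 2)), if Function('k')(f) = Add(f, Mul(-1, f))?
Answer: Pow(4589, Rational(1, 2)) ≈ 67.742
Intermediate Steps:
Function('k')(f) = 0
Pow(Add(Function('k')(50), Add(-1, Mul(-102, -45))), Rational(1, 2)) = Pow(Add(0, Add(-1, Mul(-102, -45))), Rational(1, 2)) = Pow(Add(0, Add(-1, 4590)), Rational(1, 2)) = Pow(Add(0, 4589), Rational(1, 2)) = Pow(4589, Rational(1, 2))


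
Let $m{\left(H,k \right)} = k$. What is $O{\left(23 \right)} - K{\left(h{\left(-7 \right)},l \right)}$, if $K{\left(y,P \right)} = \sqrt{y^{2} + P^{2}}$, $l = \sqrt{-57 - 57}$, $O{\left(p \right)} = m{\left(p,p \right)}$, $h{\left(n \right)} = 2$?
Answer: $23 - i \sqrt{110} \approx 23.0 - 10.488 i$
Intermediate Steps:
$O{\left(p \right)} = p$
$l = i \sqrt{114}$ ($l = \sqrt{-114} = i \sqrt{114} \approx 10.677 i$)
$K{\left(y,P \right)} = \sqrt{P^{2} + y^{2}}$
$O{\left(23 \right)} - K{\left(h{\left(-7 \right)},l \right)} = 23 - \sqrt{\left(i \sqrt{114}\right)^{2} + 2^{2}} = 23 - \sqrt{-114 + 4} = 23 - \sqrt{-110} = 23 - i \sqrt{110}$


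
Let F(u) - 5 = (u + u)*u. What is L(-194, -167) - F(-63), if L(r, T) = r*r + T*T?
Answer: 57582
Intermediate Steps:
L(r, T) = T² + r² (L(r, T) = r² + T² = T² + r²)
F(u) = 5 + 2*u² (F(u) = 5 + (u + u)*u = 5 + (2*u)*u = 5 + 2*u²)
L(-194, -167) - F(-63) = ((-167)² + (-194)²) - (5 + 2*(-63)²) = (27889 + 37636) - (5 + 2*3969) = 65525 - (5 + 7938) = 65525 - 1*7943 = 65525 - 7943 = 57582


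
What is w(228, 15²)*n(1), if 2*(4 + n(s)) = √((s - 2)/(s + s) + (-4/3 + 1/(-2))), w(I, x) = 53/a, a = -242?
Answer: 106/121 - 53*I*√21/1452 ≈ 0.87603 - 0.16727*I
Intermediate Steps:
w(I, x) = -53/242 (w(I, x) = 53/(-242) = 53*(-1/242) = -53/242)
n(s) = -4 + √(-11/6 + (-2 + s)/(2*s))/2 (n(s) = -4 + √((s - 2)/(s + s) + (-4/3 + 1/(-2)))/2 = -4 + √((-2 + s)/((2*s)) + (-4*⅓ + 1*(-½)))/2 = -4 + √((-2 + s)*(1/(2*s)) + (-4/3 - ½))/2 = -4 + √((-2 + s)/(2*s) - 11/6)/2 = -4 + √(-11/6 + (-2 + s)/(2*s))/2)
w(228, 15²)*n(1) = -53*(-4 + √(-12 - 9/1)/6)/242 = -53*(-4 + √(-12 - 9*1)/6)/242 = -53*(-4 + √(-12 - 9)/6)/242 = -53*(-4 + √(-21)/6)/242 = -53*(-4 + (I*√21)/6)/242 = -53*(-4 + I*√21/6)/242 = 106/121 - 53*I*√21/1452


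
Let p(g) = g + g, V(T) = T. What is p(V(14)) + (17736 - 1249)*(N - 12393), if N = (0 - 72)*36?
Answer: -247057667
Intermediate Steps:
N = -2592 (N = -72*36 = -2592)
p(g) = 2*g
p(V(14)) + (17736 - 1249)*(N - 12393) = 2*14 + (17736 - 1249)*(-2592 - 12393) = 28 + 16487*(-14985) = 28 - 247057695 = -247057667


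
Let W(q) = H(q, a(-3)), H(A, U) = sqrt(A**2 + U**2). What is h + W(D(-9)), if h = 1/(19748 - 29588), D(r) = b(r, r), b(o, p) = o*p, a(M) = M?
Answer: -1/9840 + 3*sqrt(730) ≈ 81.055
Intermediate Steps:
D(r) = r**2 (D(r) = r*r = r**2)
W(q) = sqrt(9 + q**2) (W(q) = sqrt(q**2 + (-3)**2) = sqrt(q**2 + 9) = sqrt(9 + q**2))
h = -1/9840 (h = 1/(-9840) = -1/9840 ≈ -0.00010163)
h + W(D(-9)) = -1/9840 + sqrt(9 + ((-9)**2)**2) = -1/9840 + sqrt(9 + 81**2) = -1/9840 + sqrt(9 + 6561) = -1/9840 + sqrt(6570) = -1/9840 + 3*sqrt(730)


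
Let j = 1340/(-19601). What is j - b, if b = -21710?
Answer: 425536370/19601 ≈ 21710.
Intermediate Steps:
j = -1340/19601 (j = 1340*(-1/19601) = -1340/19601 ≈ -0.068364)
j - b = -1340/19601 - 1*(-21710) = -1340/19601 + 21710 = 425536370/19601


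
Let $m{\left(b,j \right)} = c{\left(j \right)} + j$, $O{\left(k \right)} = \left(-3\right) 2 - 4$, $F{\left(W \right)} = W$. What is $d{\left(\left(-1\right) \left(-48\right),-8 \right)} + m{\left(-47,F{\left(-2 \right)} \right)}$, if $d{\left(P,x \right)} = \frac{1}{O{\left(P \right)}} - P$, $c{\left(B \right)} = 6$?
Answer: $- \frac{441}{10} \approx -44.1$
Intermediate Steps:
$O{\left(k \right)} = -10$ ($O{\left(k \right)} = -6 - 4 = -10$)
$d{\left(P,x \right)} = - \frac{1}{10} - P$ ($d{\left(P,x \right)} = \frac{1}{-10} - P = - \frac{1}{10} - P$)
$m{\left(b,j \right)} = 6 + j$
$d{\left(\left(-1\right) \left(-48\right),-8 \right)} + m{\left(-47,F{\left(-2 \right)} \right)} = \left(- \frac{1}{10} - \left(-1\right) \left(-48\right)\right) + \left(6 - 2\right) = \left(- \frac{1}{10} - 48\right) + 4 = - \frac{481}{10} + 4 = - \frac{441}{10}$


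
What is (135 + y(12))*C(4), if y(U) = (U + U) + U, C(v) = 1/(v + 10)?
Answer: 171/14 ≈ 12.214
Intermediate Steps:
C(v) = 1/(10 + v)
y(U) = 3*U (y(U) = 2*U + U = 3*U)
(135 + y(12))*C(4) = (135 + 3*12)/(10 + 4) = (135 + 36)/14 = 171*(1/14) = 171/14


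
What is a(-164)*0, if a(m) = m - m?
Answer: 0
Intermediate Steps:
a(m) = 0
a(-164)*0 = 0*0 = 0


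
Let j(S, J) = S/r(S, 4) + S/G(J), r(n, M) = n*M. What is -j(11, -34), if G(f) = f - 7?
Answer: 3/164 ≈ 0.018293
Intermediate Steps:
r(n, M) = M*n
G(f) = -7 + f
j(S, J) = ¼ + S/(-7 + J) (j(S, J) = S/((4*S)) + S/(-7 + J) = S*(1/(4*S)) + S/(-7 + J) = ¼ + S/(-7 + J))
-j(11, -34) = -(-7 - 34 + 4*11)/(4*(-7 - 34)) = -(-7 - 34 + 44)/(4*(-41)) = -(-1)*3/(4*41) = -1*(-3/164) = 3/164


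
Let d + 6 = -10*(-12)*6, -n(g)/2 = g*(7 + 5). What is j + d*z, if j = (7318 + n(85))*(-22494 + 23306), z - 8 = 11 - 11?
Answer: 4291448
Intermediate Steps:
n(g) = -24*g (n(g) = -2*g*(7 + 5) = -2*g*12 = -24*g)
z = 8 (z = 8 + (11 - 11) = 8 + 0 = 8)
j = 4285736 (j = (7318 - 24*85)*(-22494 + 23306) = (7318 - 2040)*812 = 5278*812 = 4285736)
d = 714 (d = -6 - 10*(-12)*6 = -6 + 120*6 = -6 + 720 = 714)
j + d*z = 4285736 + 714*8 = 4285736 + 5712 = 4291448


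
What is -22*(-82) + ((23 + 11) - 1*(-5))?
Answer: 1843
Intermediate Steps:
-22*(-82) + ((23 + 11) - 1*(-5)) = 1804 + (34 + 5) = 1804 + 39 = 1843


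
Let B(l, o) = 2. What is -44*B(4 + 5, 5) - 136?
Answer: -224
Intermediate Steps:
-44*B(4 + 5, 5) - 136 = -44*2 - 136 = -88 - 136 = -224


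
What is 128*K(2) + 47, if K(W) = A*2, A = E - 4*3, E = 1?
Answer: -2769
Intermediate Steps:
A = -11 (A = 1 - 4*3 = 1 - 12 = -11)
K(W) = -22 (K(W) = -11*2 = -22)
128*K(2) + 47 = 128*(-22) + 47 = -2816 + 47 = -2769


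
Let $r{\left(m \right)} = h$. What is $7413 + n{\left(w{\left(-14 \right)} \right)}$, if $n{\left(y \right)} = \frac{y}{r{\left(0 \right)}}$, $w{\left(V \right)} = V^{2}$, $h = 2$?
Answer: $7511$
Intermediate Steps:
$r{\left(m \right)} = 2$
$n{\left(y \right)} = \frac{y}{2}$
$7413 + n{\left(w{\left(-14 \right)} \right)} = 7413 + \frac{\left(-14\right)^{2}}{2} = 7413 + \frac{1}{2} \cdot 196 = 7413 + 98 = 7511$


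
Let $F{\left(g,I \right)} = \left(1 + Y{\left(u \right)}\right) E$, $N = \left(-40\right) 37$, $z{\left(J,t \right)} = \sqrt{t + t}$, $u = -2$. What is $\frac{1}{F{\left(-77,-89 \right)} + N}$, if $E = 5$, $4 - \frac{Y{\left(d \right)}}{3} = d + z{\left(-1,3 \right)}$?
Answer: $- \frac{277}{383375} + \frac{3 \sqrt{6}}{383375} \approx -0.00070336$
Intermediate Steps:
$z{\left(J,t \right)} = \sqrt{2} \sqrt{t}$ ($z{\left(J,t \right)} = \sqrt{2 t} = \sqrt{2} \sqrt{t}$)
$Y{\left(d \right)} = 12 - 3 d - 3 \sqrt{6}$ ($Y{\left(d \right)} = 12 - 3 \left(d + \sqrt{2} \sqrt{3}\right) = 12 - 3 \left(d + \sqrt{6}\right) = 12 - \left(3 d + 3 \sqrt{6}\right) = 12 - 3 d - 3 \sqrt{6}$)
$N = -1480$
$F{\left(g,I \right)} = 95 - 15 \sqrt{6}$ ($F{\left(g,I \right)} = \left(1 - \left(-18 + 3 \sqrt{6}\right)\right) 5 = \left(1 + \left(12 + 6 - 3 \sqrt{6}\right)\right) 5 = \left(1 + \left(18 - 3 \sqrt{6}\right)\right) 5 = \left(19 - 3 \sqrt{6}\right) 5 = 95 - 15 \sqrt{6}$)
$\frac{1}{F{\left(-77,-89 \right)} + N} = \frac{1}{\left(95 - 15 \sqrt{6}\right) - 1480} = \frac{1}{-1385 - 15 \sqrt{6}}$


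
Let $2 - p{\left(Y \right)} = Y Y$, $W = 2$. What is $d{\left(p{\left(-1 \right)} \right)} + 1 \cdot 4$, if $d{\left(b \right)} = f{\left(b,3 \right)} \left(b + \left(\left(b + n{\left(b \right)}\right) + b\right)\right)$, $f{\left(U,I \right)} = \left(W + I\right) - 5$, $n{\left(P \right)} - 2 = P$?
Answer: $4$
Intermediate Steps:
$n{\left(P \right)} = 2 + P$
$f{\left(U,I \right)} = -3 + I$ ($f{\left(U,I \right)} = \left(2 + I\right) - 5 = -3 + I$)
$p{\left(Y \right)} = 2 - Y^{2}$ ($p{\left(Y \right)} = 2 - Y Y = 2 - Y^{2}$)
$d{\left(b \right)} = 0$ ($d{\left(b \right)} = \left(-3 + 3\right) \left(b + \left(\left(b + \left(2 + b\right)\right) + b\right)\right) = 0 \left(b + \left(\left(2 + 2 b\right) + b\right)\right) = 0 \left(b + \left(2 + 3 b\right)\right) = 0 \left(2 + 4 b\right) = 0$)
$d{\left(p{\left(-1 \right)} \right)} + 1 \cdot 4 = 0 + 1 \cdot 4 = 0 + 4 = 4$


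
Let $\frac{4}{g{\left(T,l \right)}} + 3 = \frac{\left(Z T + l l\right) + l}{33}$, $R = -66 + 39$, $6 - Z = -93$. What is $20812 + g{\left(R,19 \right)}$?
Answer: $\frac{12445543}{598} \approx 20812.0$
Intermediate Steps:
$Z = 99$ ($Z = 6 - -93 = 6 + 93 = 99$)
$R = -27$
$g{\left(T,l \right)} = \frac{4}{-3 + 3 T + \frac{l}{33} + \frac{l^{2}}{33}}$ ($g{\left(T,l \right)} = \frac{4}{-3 + \frac{\left(99 T + l l\right) + l}{33}} = \frac{4}{-3 + \left(\left(99 T + l^{2}\right) + l\right) \frac{1}{33}} = \frac{4}{-3 + \left(\left(l^{2} + 99 T\right) + l\right) \frac{1}{33}} = \frac{4}{-3 + \left(l + l^{2} + 99 T\right) \frac{1}{33}} = \frac{4}{-3 + \left(3 T + \frac{l}{33} + \frac{l^{2}}{33}\right)} = \frac{4}{-3 + 3 T + \frac{l}{33} + \frac{l^{2}}{33}}$)
$20812 + g{\left(R,19 \right)} = 20812 + \frac{132}{-99 + 19 + 19^{2} + 99 \left(-27\right)} = 20812 + \frac{132}{-99 + 19 + 361 - 2673} = 20812 + \frac{132}{-2392} = 20812 + 132 \left(- \frac{1}{2392}\right) = 20812 - \frac{33}{598} = \frac{12445543}{598}$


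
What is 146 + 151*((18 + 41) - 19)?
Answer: 6186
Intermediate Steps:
146 + 151*((18 + 41) - 19) = 146 + 151*(59 - 19) = 146 + 151*40 = 146 + 6040 = 6186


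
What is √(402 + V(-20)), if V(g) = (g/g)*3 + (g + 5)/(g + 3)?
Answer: 10*√1173/17 ≈ 20.147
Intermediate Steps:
V(g) = 3 + (5 + g)/(3 + g) (V(g) = 1*3 + (5 + g)/(3 + g) = 3 + (5 + g)/(3 + g))
√(402 + V(-20)) = √(402 + 2*(7 + 2*(-20))/(3 - 20)) = √(402 + 2*(7 - 40)/(-17)) = √(402 + 2*(-1/17)*(-33)) = √(402 + 66/17) = √(6900/17) = 10*√1173/17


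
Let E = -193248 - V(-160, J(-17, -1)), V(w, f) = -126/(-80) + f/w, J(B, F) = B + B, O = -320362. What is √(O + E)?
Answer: I*√205444715/20 ≈ 716.67*I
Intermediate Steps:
J(B, F) = 2*B
V(w, f) = 63/40 + f/w (V(w, f) = -126*(-1/80) + f/w = 63/40 + f/w)
E = -15459983/80 (E = -193248 - (63/40 + (2*(-17))/(-160)) = -193248 - (63/40 - 34*(-1/160)) = -193248 - (63/40 + 17/80) = -193248 - 1*143/80 = -193248 - 143/80 = -15459983/80 ≈ -1.9325e+5)
√(O + E) = √(-320362 - 15459983/80) = √(-41088943/80) = I*√205444715/20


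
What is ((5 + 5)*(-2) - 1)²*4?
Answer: 1764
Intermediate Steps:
((5 + 5)*(-2) - 1)²*4 = (10*(-2) - 1)²*4 = (-20 - 1)²*4 = (-21)²*4 = 441*4 = 1764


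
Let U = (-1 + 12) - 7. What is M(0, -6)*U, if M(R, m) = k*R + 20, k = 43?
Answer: 80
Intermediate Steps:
U = 4 (U = 11 - 7 = 4)
M(R, m) = 20 + 43*R (M(R, m) = 43*R + 20 = 20 + 43*R)
M(0, -6)*U = (20 + 43*0)*4 = (20 + 0)*4 = 20*4 = 80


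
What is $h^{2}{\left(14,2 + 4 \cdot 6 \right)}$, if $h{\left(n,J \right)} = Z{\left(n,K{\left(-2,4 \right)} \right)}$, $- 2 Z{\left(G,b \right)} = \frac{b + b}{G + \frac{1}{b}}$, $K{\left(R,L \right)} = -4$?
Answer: $\frac{256}{3025} \approx 0.084628$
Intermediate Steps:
$Z{\left(G,b \right)} = - \frac{b}{G + \frac{1}{b}}$ ($Z{\left(G,b \right)} = - \frac{\left(b + b\right) \frac{1}{G + \frac{1}{b}}}{2} = - \frac{2 b \frac{1}{G + \frac{1}{b}}}{2} = - \frac{b}{G + \frac{1}{b}}$)
$h{\left(n,J \right)} = - \frac{16}{1 - 4 n}$ ($h{\left(n,J \right)} = - \frac{\left(-4\right)^{2}}{1 + n \left(-4\right)} = \left(-1\right) 16 \frac{1}{1 - 4 n} = - \frac{16}{1 - 4 n}$)
$h^{2}{\left(14,2 + 4 \cdot 6 \right)} = \left(\frac{16}{-1 + 4 \cdot 14}\right)^{2} = \left(\frac{16}{-1 + 56}\right)^{2} = \left(\frac{16}{55}\right)^{2} = \frac{256}{3025}$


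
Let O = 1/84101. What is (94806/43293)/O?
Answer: 2657759802/14431 ≈ 1.8417e+5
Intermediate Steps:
O = 1/84101 ≈ 1.1890e-5
(94806/43293)/O = (94806/43293)/(1/84101) = (94806*(1/43293))*84101 = (31602/14431)*84101 = 2657759802/14431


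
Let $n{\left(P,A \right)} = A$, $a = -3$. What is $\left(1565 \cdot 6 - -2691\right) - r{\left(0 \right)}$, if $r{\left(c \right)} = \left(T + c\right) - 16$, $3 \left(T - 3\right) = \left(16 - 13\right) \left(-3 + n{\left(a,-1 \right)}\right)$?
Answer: $12098$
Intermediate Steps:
$T = -1$ ($T = 3 + \frac{\left(16 - 13\right) \left(-3 - 1\right)}{3} = 3 + \frac{3 \left(-4\right)}{3} = 3 + \frac{1}{3} \left(-12\right) = 3 - 4 = -1$)
$r{\left(c \right)} = -17 + c$ ($r{\left(c \right)} = \left(-1 + c\right) - 16 = -17 + c$)
$\left(1565 \cdot 6 - -2691\right) - r{\left(0 \right)} = \left(1565 \cdot 6 - -2691\right) - \left(-17 + 0\right) = \left(9390 + 2691\right) - -17 = 12081 + 17 = 12098$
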